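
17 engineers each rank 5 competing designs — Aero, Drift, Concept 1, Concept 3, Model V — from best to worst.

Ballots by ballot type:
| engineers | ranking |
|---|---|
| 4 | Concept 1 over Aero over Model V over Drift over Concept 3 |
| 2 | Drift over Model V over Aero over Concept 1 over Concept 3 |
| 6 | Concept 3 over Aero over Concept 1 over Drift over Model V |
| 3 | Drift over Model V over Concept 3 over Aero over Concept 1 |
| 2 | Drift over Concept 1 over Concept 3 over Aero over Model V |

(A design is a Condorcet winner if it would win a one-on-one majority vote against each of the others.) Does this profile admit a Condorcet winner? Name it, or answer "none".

none

Head-to-head results (17 engineers):
Aero vs Drift: Aero is ranked higher on 4+6 = 10 ballots, Drift on 7. Aero wins 10–7.
Aero vs Concept 1: 2+6+3 = 11 for Aero, 6 for Concept 1 — Aero by 11–6.
Aero vs Concept 3: 6 to 11, Concept 3.
Aero vs Model V: Aero preferred on 4+6+2 = 12 ballots; Aero wins 12–5.
Drift vs Concept 1: Drift preferred on 2+3+2 = 7 ballots; Concept 1 wins 10–7.
Drift vs Concept 3: 4+2+3+2 = 11 for Drift, 6 for Concept 3 — Drift by 11–6.
Drift vs Model V: Drift is ranked higher on 2+6+3+2 = 13 ballots, Model V on 4. Drift wins 13–4.
Concept 1 vs Concept 3: Concept 1 is ranked higher on 4+2+2 = 8 ballots, Concept 3 on 9. Concept 3 wins 9–8.
Concept 1 vs Model V: Concept 1 preferred on 4+6+2 = 12 ballots; Concept 1 wins 12–5.
Concept 3 vs Model V: 6+2 = 8 for Concept 3, 9 for Model V — Model V by 9–8.
Each design drops at least one matchup (Aero loses to Concept 3; Drift loses to Aero; Concept 1 loses to Aero; Concept 3 loses to Drift; Model V loses to Aero); the cycle Aero beats Drift beats Concept 3 beats Aero rules out a Condorcet winner.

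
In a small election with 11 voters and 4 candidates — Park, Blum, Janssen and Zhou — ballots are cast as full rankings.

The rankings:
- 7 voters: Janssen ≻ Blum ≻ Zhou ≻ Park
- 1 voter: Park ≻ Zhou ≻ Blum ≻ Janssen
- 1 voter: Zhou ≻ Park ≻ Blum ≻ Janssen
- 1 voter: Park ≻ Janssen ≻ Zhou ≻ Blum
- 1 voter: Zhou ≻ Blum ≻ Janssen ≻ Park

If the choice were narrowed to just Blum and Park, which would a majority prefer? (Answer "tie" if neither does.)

Blum

Ballots ranking Blum above Park: 7 + 1 = 8.
Ballots ranking Park above Blum: 11 − 8 = 3.
Blum wins the head-to-head 8–3.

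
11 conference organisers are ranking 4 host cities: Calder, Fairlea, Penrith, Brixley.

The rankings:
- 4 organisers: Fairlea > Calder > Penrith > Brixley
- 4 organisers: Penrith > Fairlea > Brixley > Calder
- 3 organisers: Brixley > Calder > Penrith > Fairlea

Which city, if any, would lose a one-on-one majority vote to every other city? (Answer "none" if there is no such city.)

none

Pairwise majorities:
Calder vs Fairlea: 3 for Calder, 8 for Fairlea — Fairlea by 8–3.
Calder vs Penrith: Calder wins 7–4.
Calder–Brixley: Brixley 7–4.
Fairlea vs Penrith: 4 for Fairlea, 7 for Penrith — Penrith by 7–4.
Fairlea vs Brixley: Fairlea, 8–3.
Penrith vs Brixley: Penrith preferred on 4+4 = 8 ballots; Penrith wins 8–3.
No city is winless: Calder beats Penrith; Fairlea beats Calder; Penrith beats Fairlea; Brixley beats Calder. There is no Condorcet loser.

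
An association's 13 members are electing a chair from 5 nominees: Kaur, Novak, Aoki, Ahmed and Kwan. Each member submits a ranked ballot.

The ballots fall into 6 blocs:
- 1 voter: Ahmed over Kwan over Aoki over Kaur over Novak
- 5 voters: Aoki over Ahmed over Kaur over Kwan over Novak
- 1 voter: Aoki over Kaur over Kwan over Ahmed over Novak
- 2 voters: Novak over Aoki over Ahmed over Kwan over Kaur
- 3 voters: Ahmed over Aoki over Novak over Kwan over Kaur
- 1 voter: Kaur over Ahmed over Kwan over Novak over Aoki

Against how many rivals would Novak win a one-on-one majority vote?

0

Novak against each rival (13 voters):
Novak vs Kaur: 5 to 8, Kaur.
Novak–Aoki: Aoki 10–3.
Novak–Ahmed: Ahmed 11–2.
Novak vs Kwan: Novak is ranked higher on 2+3 = 5 ballots, Kwan on 8. Kwan wins 8–5.
Novak beats no one; loses to Kaur, Aoki, Ahmed, Kwan — 0 pairwise wins.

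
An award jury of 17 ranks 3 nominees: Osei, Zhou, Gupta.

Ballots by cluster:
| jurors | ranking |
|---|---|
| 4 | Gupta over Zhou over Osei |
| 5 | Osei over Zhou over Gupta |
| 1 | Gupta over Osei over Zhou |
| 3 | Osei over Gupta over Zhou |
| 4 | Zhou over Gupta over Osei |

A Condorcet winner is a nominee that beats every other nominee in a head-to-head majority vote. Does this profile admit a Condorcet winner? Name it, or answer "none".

Head-to-head results (17 jurors):
Osei vs Zhou: Osei, 9–8.
Osei vs Gupta: Gupta wins 9–8.
Zhou vs Gupta: 5+4 = 9 for Zhou, 8 for Gupta — Zhou by 9–8.
Each nominee drops at least one matchup (Osei loses to Gupta; Zhou loses to Osei; Gupta loses to Zhou); the cycle Osei → Zhou → Gupta → Osei rules out a Condorcet winner.

none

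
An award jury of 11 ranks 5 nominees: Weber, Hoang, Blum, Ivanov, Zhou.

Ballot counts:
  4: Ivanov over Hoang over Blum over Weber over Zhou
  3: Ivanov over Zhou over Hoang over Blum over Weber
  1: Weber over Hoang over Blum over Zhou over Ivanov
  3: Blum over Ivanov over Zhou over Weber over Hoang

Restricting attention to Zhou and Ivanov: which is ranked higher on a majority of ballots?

Ivanov

Ballots ranking Zhou above Ivanov: 1.
Ballots ranking Ivanov above Zhou: 11 − 1 = 10.
Ivanov wins the head-to-head 10–1.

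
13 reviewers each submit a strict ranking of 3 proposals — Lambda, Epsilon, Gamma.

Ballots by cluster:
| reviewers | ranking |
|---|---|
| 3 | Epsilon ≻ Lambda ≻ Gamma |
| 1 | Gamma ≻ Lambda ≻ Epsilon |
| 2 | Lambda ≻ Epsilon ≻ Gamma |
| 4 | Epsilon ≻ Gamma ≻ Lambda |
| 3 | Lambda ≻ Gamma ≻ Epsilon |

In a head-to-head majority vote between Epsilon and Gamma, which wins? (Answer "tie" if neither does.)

Epsilon

Ballots ranking Epsilon above Gamma: 3 + 2 + 4 = 9.
Ballots ranking Gamma above Epsilon: 13 − 9 = 4.
Epsilon wins the head-to-head 9–4.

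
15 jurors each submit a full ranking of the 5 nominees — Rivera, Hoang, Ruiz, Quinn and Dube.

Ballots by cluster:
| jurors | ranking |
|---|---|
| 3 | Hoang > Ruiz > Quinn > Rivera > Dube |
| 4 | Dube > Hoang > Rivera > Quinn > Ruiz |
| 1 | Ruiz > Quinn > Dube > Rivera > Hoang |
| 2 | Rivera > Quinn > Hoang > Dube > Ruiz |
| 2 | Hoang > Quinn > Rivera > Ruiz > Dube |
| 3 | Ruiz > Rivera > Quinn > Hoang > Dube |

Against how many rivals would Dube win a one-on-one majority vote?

Dube against each rival (15 jurors):
Dube vs Rivera: Rivera wins 10–5.
Dube vs Hoang: Dube preferred on 4+1 = 5 ballots; Hoang wins 10–5.
Dube vs Ruiz: Ruiz, 9–6.
Dube vs Quinn: Dube preferred on 4 ballots; Quinn wins 11–4.
Dube beats no one; loses to Rivera, Hoang, Ruiz, Quinn — 0 pairwise wins.

0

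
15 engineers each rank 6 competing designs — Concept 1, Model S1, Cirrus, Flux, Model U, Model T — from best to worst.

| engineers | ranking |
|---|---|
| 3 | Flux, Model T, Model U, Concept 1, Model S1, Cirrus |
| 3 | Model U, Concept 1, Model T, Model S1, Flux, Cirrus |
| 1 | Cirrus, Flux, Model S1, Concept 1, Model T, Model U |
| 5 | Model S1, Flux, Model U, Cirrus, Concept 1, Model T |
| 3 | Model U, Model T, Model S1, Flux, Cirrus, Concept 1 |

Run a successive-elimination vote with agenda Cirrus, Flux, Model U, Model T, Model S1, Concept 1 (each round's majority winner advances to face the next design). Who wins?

Model S1

Round 1: Cirrus vs Flux — 1–14, Flux advances.
Round 2: Flux vs Model U — 9–6, Flux advances.
Round 3: Flux vs Model T — 9–6, Flux advances.
Round 4: Flux vs Model S1 — 4–11, Model S1 advances.
Round 5: Model S1 vs Concept 1 — 9–6, Model S1 advances.
The agenda winner is Model S1.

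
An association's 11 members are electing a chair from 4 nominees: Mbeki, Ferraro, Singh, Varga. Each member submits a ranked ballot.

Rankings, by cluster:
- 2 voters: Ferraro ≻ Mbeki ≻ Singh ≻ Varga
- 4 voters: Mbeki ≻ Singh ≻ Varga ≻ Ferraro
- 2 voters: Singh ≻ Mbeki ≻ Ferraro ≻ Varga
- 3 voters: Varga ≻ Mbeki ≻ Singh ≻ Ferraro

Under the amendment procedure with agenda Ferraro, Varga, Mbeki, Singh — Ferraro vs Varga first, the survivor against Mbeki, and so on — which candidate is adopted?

Round 1: Ferraro vs Varga — 4–7, Varga advances.
Round 2: Varga vs Mbeki — 3–8, Mbeki advances.
Round 3: Mbeki vs Singh — 9–2, Mbeki advances.
The agenda winner is Mbeki.

Mbeki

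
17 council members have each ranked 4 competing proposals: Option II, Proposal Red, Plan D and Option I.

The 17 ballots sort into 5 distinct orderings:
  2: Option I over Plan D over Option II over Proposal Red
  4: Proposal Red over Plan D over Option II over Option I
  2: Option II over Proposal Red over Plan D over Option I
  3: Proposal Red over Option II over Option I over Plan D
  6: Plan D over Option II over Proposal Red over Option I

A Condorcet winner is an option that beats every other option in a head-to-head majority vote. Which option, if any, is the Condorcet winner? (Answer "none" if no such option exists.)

none

Head-to-head results (17 council members):
Option II vs Proposal Red: 10 to 7, Option II.
Option II vs Plan D: Option II preferred on 2+3 = 5 ballots; Plan D wins 12–5.
Option II vs Option I: 15 to 2, Option II.
Proposal Red vs Plan D: 4+2+3 = 9 for Proposal Red, 8 for Plan D — Proposal Red by 9–8.
Proposal Red vs Option I: Proposal Red is ranked higher on 4+2+3+6 = 15 ballots, Option I on 2. Proposal Red wins 15–2.
Plan D vs Option I: 4+2+6 = 12 for Plan D, 5 for Option I — Plan D by 12–5.
No option is unbeaten: Option II loses to Plan D; Proposal Red loses to Option II; Plan D loses to Proposal Red; Option I loses to Option II. In particular Option II beats Proposal Red beats Plan D beats Option II is a majority cycle — no Condorcet winner exists.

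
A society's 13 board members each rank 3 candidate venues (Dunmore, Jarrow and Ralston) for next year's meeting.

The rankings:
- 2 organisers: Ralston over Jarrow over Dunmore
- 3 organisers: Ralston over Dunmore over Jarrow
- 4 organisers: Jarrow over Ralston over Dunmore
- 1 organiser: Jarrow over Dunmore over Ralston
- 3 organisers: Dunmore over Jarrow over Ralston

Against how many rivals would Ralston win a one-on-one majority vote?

Ralston against each rival (13 organisers):
Ralston vs Dunmore: 2+3+4 = 9 for Ralston, 4 for Dunmore — Ralston by 9–4.
Ralston vs Jarrow: Jarrow, 8–5.
Ralston beats Dunmore; loses to Jarrow — 1 pairwise win.

1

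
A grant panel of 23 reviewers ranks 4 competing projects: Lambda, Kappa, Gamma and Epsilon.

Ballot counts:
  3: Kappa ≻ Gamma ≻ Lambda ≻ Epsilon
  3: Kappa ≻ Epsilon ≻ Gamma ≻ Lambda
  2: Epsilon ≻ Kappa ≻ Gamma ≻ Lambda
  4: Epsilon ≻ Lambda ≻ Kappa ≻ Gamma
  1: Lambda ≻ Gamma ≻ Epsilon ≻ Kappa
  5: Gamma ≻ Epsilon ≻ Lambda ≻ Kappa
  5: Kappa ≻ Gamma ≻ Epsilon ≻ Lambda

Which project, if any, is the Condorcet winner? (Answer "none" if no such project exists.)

none

Head-to-head results (23 reviewers):
Lambda vs Kappa: 4+1+5 = 10 for Lambda, 13 for Kappa — Kappa by 13–10.
Lambda vs Gamma: 4+1 = 5 for Lambda, 18 for Gamma — Gamma by 18–5.
Lambda vs Epsilon: Lambda preferred on 3+1 = 4 ballots; Epsilon wins 19–4.
Kappa vs Gamma: Kappa is ranked higher on 3+3+2+4+5 = 17 ballots, Gamma on 6. Kappa wins 17–6.
Kappa vs Epsilon: 11 to 12, Epsilon.
Gamma vs Epsilon: Gamma preferred on 3+1+5+5 = 14 ballots; Gamma wins 14–9.
No project is unbeaten: Lambda loses to Kappa; Kappa loses to Epsilon; Gamma loses to Kappa; Epsilon loses to Gamma. In particular Kappa → Gamma → Epsilon → Kappa is a majority cycle — no Condorcet winner exists.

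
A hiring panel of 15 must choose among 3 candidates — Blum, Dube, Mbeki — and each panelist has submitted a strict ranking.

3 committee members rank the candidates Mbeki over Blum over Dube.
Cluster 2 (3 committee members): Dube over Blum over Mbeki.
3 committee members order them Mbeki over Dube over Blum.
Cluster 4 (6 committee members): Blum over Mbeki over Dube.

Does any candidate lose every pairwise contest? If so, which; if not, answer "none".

Dube

Head-to-head results (15 committee members):
Blum vs Dube: Blum wins 9–6.
Blum vs Mbeki: 9 to 6, Blum.
Dube vs Mbeki: 3 for Dube, 12 for Mbeki — Mbeki by 12–3.
Dube loses to every other candidate — it is the Condorcet loser.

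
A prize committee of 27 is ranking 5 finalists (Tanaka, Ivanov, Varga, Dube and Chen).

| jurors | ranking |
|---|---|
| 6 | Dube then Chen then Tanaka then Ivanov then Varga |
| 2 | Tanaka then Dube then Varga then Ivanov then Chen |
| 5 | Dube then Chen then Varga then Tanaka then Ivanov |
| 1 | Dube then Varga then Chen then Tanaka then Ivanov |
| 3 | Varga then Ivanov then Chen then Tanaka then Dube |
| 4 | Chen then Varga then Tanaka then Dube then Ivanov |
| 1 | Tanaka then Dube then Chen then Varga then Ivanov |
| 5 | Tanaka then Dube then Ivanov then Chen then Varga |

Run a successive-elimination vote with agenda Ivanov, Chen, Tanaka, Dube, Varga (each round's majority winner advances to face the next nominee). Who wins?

Dube

Round 1: Ivanov vs Chen — 10–17, Chen advances.
Round 2: Chen vs Tanaka — 19–8, Chen advances.
Round 3: Chen vs Dube — 7–20, Dube advances.
Round 4: Dube vs Varga — 20–7, Dube advances.
The agenda winner is Dube.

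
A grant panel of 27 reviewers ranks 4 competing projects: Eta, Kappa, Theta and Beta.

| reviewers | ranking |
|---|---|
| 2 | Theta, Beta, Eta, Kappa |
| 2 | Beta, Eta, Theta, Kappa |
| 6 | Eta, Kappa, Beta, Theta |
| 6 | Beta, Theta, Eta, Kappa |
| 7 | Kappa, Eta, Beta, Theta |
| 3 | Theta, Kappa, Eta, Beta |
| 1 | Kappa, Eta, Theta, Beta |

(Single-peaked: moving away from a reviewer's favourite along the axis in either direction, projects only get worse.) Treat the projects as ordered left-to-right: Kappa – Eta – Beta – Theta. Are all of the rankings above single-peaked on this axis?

no

Axis positions: Kappa=1, Eta=2, Beta=3, Theta=4.
Faction 1 (peak Theta at position 4): ranking walks positions 4-3-2-1, expanding outward from the peak — single-peaked.
Faction 2 (peak Beta at position 3): ranking walks positions 3-2-4-1, expanding outward from the peak — single-peaked.
Faction 3 (peak Eta at position 2): ranking walks positions 2-1-3-4, expanding outward from the peak — single-peaked.
Faction 4 (peak Beta at position 3): ranking walks positions 3-4-2-1, expanding outward from the peak — single-peaked.
Faction 5 (peak Kappa at position 1): ranking walks positions 1-2-3-4, expanding outward from the peak — single-peaked.
Faction 6: ranking walks positions 4-1-2-3; Kappa is ranked above Beta even though Beta lies between Kappa and the peak Theta on the axis — preferences dip and rise again. Not single-peaked.
Faction 7: ranking walks positions 1-2-4-3; Theta is ranked above Beta even though Beta lies between Theta and the peak Kappa on the axis — preferences dip and rise again. Not single-peaked.
Faction 6 violates single-peakedness, so the profile is not single-peaked on this axis.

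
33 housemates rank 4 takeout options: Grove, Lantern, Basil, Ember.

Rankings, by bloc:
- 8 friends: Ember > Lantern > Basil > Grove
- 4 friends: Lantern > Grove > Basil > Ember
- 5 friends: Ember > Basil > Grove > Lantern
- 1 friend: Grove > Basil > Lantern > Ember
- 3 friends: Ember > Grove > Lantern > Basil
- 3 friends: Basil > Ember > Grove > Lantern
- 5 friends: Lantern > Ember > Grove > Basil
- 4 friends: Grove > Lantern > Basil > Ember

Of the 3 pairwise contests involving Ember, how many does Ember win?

3

Ember against each rival (33 friends):
Ember vs Grove: 8+5+3+3+5 = 24 for Ember, 9 for Grove — Ember by 24–9.
Ember vs Lantern: Ember, 19–14.
Ember vs Basil: Ember wins 21–12.
Ember beats Grove, Lantern, Basil — 3 pairwise wins.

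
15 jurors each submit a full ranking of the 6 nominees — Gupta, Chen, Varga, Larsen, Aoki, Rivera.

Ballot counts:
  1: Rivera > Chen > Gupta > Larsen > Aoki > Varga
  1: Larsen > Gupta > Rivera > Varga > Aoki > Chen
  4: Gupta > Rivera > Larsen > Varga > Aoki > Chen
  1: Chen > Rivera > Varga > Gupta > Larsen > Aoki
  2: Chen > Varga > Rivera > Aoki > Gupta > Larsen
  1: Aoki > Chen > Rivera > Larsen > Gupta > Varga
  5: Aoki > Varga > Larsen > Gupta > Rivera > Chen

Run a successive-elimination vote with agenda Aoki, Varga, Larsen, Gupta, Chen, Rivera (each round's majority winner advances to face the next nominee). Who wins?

Rivera

Round 1: Aoki vs Varga — 7–8, Varga advances.
Round 2: Varga vs Larsen — 8–7, Varga advances.
Round 3: Varga vs Gupta — 8–7, Varga advances.
Round 4: Varga vs Chen — 10–5, Varga advances.
Round 5: Varga vs Rivera — 7–8, Rivera advances.
The agenda winner is Rivera.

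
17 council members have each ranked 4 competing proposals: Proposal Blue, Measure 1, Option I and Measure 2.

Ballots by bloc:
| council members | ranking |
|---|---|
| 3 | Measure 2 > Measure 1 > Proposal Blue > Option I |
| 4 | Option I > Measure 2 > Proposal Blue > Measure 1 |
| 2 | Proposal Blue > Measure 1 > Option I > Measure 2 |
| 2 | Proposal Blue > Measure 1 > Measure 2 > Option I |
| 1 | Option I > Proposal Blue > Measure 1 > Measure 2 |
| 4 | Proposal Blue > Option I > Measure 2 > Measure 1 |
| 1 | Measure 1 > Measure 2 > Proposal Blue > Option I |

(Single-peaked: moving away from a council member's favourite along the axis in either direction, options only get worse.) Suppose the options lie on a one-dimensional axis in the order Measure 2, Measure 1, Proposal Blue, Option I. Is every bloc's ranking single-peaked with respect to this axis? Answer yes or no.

no

Axis positions: Measure 2=1, Measure 1=2, Proposal Blue=3, Option I=4.
Bloc 1 (peak Measure 2 at position 1): ranking walks positions 1-2-3-4, expanding outward from the peak — single-peaked.
Bloc 2: ranking walks positions 4-1-3-2; Measure 2 is ranked above Proposal Blue even though Proposal Blue lies between Measure 2 and the peak Option I on the axis — preferences dip and rise again. Not single-peaked.
Bloc 3 (peak Proposal Blue at position 3): ranking walks positions 3-2-4-1, expanding outward from the peak — single-peaked.
Bloc 4 (peak Proposal Blue at position 3): ranking walks positions 3-2-1-4, expanding outward from the peak — single-peaked.
Bloc 5 (peak Option I at position 4): ranking walks positions 4-3-2-1, expanding outward from the peak — single-peaked.
Bloc 6: ranking walks positions 3-4-1-2; Measure 2 is ranked above Measure 1 even though Measure 1 lies between Measure 2 and the peak Proposal Blue on the axis — preferences dip and rise again. Not single-peaked.
Bloc 7 (peak Measure 1 at position 2): ranking walks positions 2-1-3-4, expanding outward from the peak — single-peaked.
Bloc 2 violates single-peakedness, so the profile is not single-peaked on this axis.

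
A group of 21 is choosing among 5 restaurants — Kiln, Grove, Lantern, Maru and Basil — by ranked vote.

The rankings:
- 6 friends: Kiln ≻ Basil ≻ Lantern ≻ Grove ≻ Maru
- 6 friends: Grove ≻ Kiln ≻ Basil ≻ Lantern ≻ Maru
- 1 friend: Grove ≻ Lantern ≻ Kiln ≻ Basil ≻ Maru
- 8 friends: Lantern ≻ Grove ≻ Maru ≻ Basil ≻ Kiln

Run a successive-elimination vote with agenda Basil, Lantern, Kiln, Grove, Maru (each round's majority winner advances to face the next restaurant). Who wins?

Grove

Round 1: Basil vs Lantern — 12–9, Basil advances.
Round 2: Basil vs Kiln — 8–13, Kiln advances.
Round 3: Kiln vs Grove — 6–15, Grove advances.
Round 4: Grove vs Maru — 21–0, Grove advances.
Grove survives the agenda.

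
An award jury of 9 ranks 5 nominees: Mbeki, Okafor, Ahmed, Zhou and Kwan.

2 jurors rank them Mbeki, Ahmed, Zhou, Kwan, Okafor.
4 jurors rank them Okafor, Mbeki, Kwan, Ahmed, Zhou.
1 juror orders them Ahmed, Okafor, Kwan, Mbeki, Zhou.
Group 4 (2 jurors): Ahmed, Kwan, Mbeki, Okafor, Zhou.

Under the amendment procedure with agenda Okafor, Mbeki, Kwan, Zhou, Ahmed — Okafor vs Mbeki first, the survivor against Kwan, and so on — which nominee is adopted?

Round 1: Okafor vs Mbeki — 5–4, Okafor advances.
Round 2: Okafor vs Kwan — 5–4, Okafor advances.
Round 3: Okafor vs Zhou — 7–2, Okafor advances.
Round 4: Okafor vs Ahmed — 4–5, Ahmed advances.
Ahmed survives the agenda.

Ahmed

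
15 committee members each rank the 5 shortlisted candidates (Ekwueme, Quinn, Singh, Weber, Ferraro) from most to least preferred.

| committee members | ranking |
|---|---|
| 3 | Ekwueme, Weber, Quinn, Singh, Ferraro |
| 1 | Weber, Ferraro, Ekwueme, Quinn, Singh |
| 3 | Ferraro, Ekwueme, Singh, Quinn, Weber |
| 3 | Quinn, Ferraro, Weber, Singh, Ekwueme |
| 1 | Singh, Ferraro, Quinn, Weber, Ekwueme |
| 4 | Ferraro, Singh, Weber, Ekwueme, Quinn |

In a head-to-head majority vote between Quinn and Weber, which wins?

Weber

Ballots ranking Quinn above Weber: 3 + 3 + 1 = 7.
Ballots ranking Weber above Quinn: 15 − 7 = 8.
Weber wins the head-to-head 8–7.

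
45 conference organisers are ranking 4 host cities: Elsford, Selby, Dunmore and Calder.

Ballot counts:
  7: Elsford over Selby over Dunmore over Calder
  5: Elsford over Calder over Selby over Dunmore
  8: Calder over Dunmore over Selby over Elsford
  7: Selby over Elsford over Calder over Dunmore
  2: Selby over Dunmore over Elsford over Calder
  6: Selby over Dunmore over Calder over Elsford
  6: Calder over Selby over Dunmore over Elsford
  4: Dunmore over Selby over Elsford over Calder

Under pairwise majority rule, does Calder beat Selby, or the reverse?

Ballots ranking Calder above Selby: 5 + 8 + 6 = 19.
Ballots ranking Selby above Calder: 45 − 19 = 26.
Selby wins the head-to-head 26–19.

Selby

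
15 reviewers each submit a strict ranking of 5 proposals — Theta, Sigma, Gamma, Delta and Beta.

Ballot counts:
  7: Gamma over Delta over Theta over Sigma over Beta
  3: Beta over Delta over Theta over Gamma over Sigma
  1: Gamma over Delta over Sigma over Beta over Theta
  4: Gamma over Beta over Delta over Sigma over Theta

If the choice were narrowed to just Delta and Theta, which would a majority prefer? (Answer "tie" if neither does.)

Ballots ranking Delta above Theta: 7 + 3 + 1 + 4 = 15.
Ballots ranking Theta above Delta: 15 − 15 = 0.
Delta wins the head-to-head 15–0.

Delta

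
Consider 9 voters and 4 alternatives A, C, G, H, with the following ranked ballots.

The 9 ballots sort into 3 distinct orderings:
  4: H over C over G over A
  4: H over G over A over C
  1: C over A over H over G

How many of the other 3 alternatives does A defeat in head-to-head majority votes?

A against each rival (9 voters):
A–C: C 5–4.
A vs G: G, 8–1.
A vs H: H, 8–1.
A beats no one; loses to C, G, H — 0 pairwise wins.

0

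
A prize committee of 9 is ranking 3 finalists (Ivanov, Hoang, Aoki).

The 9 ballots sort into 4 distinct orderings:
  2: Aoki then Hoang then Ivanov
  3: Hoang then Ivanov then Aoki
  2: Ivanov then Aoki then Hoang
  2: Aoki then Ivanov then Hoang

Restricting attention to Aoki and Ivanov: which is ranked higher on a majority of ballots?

Ivanov

Ballots ranking Aoki above Ivanov: 2 + 2 = 4.
Ballots ranking Ivanov above Aoki: 9 − 4 = 5.
Ivanov wins the head-to-head 5–4.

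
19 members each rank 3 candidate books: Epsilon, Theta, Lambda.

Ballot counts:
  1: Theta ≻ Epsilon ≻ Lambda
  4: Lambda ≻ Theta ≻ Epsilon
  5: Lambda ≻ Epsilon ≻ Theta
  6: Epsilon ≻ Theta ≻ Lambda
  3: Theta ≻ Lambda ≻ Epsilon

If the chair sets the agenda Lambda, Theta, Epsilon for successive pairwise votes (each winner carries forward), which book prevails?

Epsilon

Round 1: Lambda vs Theta — 9–10, Theta advances.
Round 2: Theta vs Epsilon — 8–11, Epsilon advances.
The agenda winner is Epsilon.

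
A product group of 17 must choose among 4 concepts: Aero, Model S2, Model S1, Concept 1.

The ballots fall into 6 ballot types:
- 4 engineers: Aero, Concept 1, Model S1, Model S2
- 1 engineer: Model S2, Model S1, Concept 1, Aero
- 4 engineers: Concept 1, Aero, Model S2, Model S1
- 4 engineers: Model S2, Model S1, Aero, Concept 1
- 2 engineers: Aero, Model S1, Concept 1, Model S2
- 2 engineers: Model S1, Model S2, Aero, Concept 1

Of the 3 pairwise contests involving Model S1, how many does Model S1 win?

Model S1 against each rival (17 engineers):
Model S1–Aero: Aero 10–7.
Model S1–Model S2: Model S2 9–8.
Model S1 vs Concept 1: Model S1 is ranked higher on 1+4+2+2 = 9 ballots, Concept 1 on 8. Model S1 wins 9–8.
Model S1 beats Concept 1; loses to Aero, Model S2 — 1 pairwise win.

1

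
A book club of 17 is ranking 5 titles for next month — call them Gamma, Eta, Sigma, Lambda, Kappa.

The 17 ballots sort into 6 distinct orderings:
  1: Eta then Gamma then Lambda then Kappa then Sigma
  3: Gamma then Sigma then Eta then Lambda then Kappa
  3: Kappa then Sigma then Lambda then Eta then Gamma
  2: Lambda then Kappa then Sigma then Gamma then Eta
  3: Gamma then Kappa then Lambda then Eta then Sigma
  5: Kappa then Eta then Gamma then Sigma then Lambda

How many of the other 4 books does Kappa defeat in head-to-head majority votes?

4

Kappa against each rival (17 members):
Kappa vs Gamma: 3+2+5 = 10 for Kappa, 7 for Gamma — Kappa by 10–7.
Kappa–Eta: Kappa 13–4.
Kappa vs Sigma: Kappa preferred on 1+3+2+3+5 = 14 ballots; Kappa wins 14–3.
Kappa vs Lambda: Kappa, 11–6.
Kappa beats Gamma, Eta, Sigma, Lambda — 4 pairwise wins.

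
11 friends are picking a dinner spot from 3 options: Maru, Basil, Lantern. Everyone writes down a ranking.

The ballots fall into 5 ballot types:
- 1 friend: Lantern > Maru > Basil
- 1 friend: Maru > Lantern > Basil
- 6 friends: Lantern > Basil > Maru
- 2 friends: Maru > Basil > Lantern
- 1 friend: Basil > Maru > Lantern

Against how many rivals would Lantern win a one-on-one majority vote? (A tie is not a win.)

Lantern against each rival (11 friends):
Lantern vs Maru: Lantern preferred on 1+6 = 7 ballots; Lantern wins 7–4.
Lantern vs Basil: Lantern preferred on 1+1+6 = 8 ballots; Lantern wins 8–3.
Lantern beats Maru, Basil — 2 pairwise wins.

2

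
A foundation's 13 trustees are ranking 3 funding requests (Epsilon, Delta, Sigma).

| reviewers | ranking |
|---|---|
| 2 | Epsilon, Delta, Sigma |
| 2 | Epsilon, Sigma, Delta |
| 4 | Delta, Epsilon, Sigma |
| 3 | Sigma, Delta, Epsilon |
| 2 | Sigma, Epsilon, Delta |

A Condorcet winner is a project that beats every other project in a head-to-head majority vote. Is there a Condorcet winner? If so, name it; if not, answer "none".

none

Pairwise majorities:
Epsilon vs Delta: 2+2+2 = 6 for Epsilon, 7 for Delta — Delta by 7–6.
Epsilon vs Sigma: Epsilon is ranked higher on 2+2+4 = 8 ballots, Sigma on 5. Epsilon wins 8–5.
Delta vs Sigma: Delta is ranked higher on 2+4 = 6 ballots, Sigma on 7. Sigma wins 7–6.
Each project drops at least one matchup (Epsilon loses to Delta; Delta loses to Sigma; Sigma loses to Epsilon); the cycle Epsilon > Sigma > Delta > Epsilon rules out a Condorcet winner.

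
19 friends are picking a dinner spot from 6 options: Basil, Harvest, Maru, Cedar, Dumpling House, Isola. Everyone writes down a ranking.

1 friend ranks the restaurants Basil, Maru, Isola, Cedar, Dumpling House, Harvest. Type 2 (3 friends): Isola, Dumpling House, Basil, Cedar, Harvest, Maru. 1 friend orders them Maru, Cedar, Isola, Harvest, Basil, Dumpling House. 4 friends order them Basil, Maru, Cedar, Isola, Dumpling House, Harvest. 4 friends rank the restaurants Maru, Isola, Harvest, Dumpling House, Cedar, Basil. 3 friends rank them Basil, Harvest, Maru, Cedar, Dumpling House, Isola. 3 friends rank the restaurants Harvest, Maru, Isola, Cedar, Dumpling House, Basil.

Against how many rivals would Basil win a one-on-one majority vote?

3

Basil against each rival (19 friends):
Basil vs Harvest: Basil is ranked higher on 1+3+4+3 = 11 ballots, Harvest on 8. Basil wins 11–8.
Basil vs Maru: Basil, 11–8.
Basil vs Cedar: 1+3+4+3 = 11 for Basil, 8 for Cedar — Basil by 11–8.
Basil vs Dumpling House: Dumpling House wins 10–9.
Basil vs Isola: Isola wins 11–8.
Basil beats Harvest, Maru, Cedar; loses to Dumpling House, Isola — 3 pairwise wins.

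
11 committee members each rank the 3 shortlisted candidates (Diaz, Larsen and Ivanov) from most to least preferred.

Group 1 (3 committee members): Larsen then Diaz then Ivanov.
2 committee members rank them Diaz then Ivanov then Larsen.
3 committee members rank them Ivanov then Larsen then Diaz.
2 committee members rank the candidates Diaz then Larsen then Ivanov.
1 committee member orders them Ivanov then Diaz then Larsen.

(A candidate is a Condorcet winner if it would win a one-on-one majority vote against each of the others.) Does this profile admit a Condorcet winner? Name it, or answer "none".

none

Head-to-head results (11 committee members):
Diaz vs Larsen: 2+2+1 = 5 for Diaz, 6 for Larsen — Larsen by 6–5.
Diaz vs Ivanov: 3+2+2 = 7 for Diaz, 4 for Ivanov — Diaz by 7–4.
Larsen vs Ivanov: Larsen preferred on 3+2 = 5 ballots; Ivanov wins 6–5.
Every candidate loses at least once (Diaz loses to Larsen; Larsen loses to Ivanov; Ivanov loses to Diaz). The majority relation contains the cycle Diaz > Ivanov > Larsen > Diaz, so there is no Condorcet winner.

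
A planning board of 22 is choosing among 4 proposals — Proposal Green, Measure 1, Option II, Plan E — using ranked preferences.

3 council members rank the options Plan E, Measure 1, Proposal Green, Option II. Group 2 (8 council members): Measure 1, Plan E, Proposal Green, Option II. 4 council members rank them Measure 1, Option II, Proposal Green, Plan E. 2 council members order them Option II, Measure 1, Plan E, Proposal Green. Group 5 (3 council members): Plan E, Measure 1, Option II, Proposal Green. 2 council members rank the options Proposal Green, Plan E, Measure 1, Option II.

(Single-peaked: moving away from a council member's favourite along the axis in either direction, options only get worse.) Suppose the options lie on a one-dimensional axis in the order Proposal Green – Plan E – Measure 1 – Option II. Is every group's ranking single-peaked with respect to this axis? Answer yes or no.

Axis positions: Proposal Green=1, Plan E=2, Measure 1=3, Option II=4.
Group 1 (peak Plan E at position 2): ranking walks positions 2-3-1-4, expanding outward from the peak — single-peaked.
Group 2 (peak Measure 1 at position 3): ranking walks positions 3-2-1-4, expanding outward from the peak — single-peaked.
Group 3: ranking walks positions 3-4-1-2; Proposal Green is ranked above Plan E even though Plan E lies between Proposal Green and the peak Measure 1 on the axis — preferences dip and rise again. Not single-peaked.
Group 4 (peak Option II at position 4): ranking walks positions 4-3-2-1, expanding outward from the peak — single-peaked.
Group 5 (peak Plan E at position 2): ranking walks positions 2-3-4-1, expanding outward from the peak — single-peaked.
Group 6 (peak Proposal Green at position 1): ranking walks positions 1-2-3-4, expanding outward from the peak — single-peaked.
Group 3 violates single-peakedness, so the profile is not single-peaked on this axis.

no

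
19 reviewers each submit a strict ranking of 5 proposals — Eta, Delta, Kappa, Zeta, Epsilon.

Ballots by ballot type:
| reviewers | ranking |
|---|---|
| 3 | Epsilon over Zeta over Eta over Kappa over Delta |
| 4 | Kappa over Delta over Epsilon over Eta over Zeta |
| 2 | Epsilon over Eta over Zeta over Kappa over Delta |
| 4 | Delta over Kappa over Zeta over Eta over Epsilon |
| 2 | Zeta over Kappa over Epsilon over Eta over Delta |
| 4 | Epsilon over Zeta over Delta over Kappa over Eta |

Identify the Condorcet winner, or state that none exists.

none

Pairwise majorities:
Eta vs Delta: Eta is ranked higher on 3+2+2 = 7 ballots, Delta on 12. Delta wins 12–7.
Eta vs Kappa: Eta preferred on 3+2 = 5 ballots; Kappa wins 14–5.
Eta vs Zeta: 6 to 13, Zeta.
Eta vs Epsilon: 4 to 15, Epsilon.
Delta vs Kappa: Delta preferred on 4+4 = 8 ballots; Kappa wins 11–8.
Delta vs Zeta: 4+4 = 8 for Delta, 11 for Zeta — Zeta by 11–8.
Delta vs Epsilon: 8 to 11, Epsilon.
Kappa vs Zeta: Kappa preferred on 4+4 = 8 ballots; Zeta wins 11–8.
Kappa vs Epsilon: Kappa preferred on 4+4+2 = 10 ballots; Kappa wins 10–9.
Zeta vs Epsilon: 6 to 13, Epsilon.
No project is unbeaten: Eta loses to Delta; Delta loses to Kappa; Kappa loses to Zeta; Zeta loses to Epsilon; Epsilon loses to Kappa. In particular Kappa > Epsilon > Zeta > Kappa is a majority cycle — no Condorcet winner exists.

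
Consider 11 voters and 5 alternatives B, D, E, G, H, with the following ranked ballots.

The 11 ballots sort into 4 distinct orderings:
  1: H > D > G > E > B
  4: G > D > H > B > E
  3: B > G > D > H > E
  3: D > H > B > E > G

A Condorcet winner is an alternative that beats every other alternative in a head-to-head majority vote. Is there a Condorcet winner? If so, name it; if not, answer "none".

none

Head-to-head results (11 voters):
B vs D: D wins 8–3.
B–E: B 10–1.
B vs G: B wins 6–5.
B vs H: B is ranked higher on 3 ballots, H on 8. H wins 8–3.
D vs E: D, 11–0.
D vs G: D preferred on 1+3 = 4 ballots; G wins 7–4.
D vs H: D, 10–1.
E vs G: 3 to 8, G.
E–H: H 11–0.
G vs H: G wins 7–4.
Each alternative drops at least one matchup (B loses to D; D loses to G; E loses to B; G loses to B; H loses to D); the cycle B beats G beats D beats B rules out a Condorcet winner.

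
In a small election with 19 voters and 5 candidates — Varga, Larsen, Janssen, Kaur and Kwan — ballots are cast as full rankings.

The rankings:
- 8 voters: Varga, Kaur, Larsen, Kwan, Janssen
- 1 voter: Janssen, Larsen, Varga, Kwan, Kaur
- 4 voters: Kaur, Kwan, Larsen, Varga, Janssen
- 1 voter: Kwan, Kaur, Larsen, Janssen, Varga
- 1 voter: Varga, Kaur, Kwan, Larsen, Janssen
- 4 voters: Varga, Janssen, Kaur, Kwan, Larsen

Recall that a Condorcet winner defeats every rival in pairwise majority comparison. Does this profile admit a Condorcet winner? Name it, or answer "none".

Check each pair by majority over 19 ballots:
Varga vs Larsen: Varga wins 13–6.
Varga vs Janssen: Varga wins 17–2.
Varga–Kaur: Varga 14–5.
Varga vs Kwan: Varga, 14–5.
Larsen–Janssen: Larsen 14–5.
Larsen–Kaur: Kaur 18–1.
Larsen vs Kwan: Kwan wins 10–9.
Janssen vs Kaur: Kaur wins 14–5.
Janssen vs Kwan: Kwan wins 14–5.
Kaur vs Kwan: Kaur, 17–2.
Varga beats each of Larsen, Janssen, Kaur, Kwan — Varga is the Condorcet winner.

Varga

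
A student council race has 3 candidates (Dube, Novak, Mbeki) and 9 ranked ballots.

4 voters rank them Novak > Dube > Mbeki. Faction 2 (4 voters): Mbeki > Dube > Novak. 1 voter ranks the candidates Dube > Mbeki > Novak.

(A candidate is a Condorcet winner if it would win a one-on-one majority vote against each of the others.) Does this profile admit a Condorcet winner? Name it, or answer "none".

Head-to-head results (9 voters):
Dube–Novak: Dube 5–4.
Dube vs Mbeki: Dube wins 5–4.
Novak–Mbeki: Mbeki 5–4.
Dube beats each of Novak, Mbeki — Dube is the Condorcet winner.

Dube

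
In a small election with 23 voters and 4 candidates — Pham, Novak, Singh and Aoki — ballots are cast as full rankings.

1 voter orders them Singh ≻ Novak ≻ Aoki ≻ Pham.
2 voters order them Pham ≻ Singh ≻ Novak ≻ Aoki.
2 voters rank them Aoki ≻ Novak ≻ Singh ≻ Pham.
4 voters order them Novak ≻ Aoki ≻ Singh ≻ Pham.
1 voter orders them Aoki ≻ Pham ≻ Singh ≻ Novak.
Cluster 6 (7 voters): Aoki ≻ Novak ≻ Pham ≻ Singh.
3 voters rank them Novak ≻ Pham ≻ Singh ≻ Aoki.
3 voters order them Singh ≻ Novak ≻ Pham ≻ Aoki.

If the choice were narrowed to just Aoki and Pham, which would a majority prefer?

Aoki

Ballots ranking Aoki above Pham: 1 + 2 + 4 + 1 + 7 = 15.
Ballots ranking Pham above Aoki: 23 − 15 = 8.
Aoki wins the head-to-head 15–8.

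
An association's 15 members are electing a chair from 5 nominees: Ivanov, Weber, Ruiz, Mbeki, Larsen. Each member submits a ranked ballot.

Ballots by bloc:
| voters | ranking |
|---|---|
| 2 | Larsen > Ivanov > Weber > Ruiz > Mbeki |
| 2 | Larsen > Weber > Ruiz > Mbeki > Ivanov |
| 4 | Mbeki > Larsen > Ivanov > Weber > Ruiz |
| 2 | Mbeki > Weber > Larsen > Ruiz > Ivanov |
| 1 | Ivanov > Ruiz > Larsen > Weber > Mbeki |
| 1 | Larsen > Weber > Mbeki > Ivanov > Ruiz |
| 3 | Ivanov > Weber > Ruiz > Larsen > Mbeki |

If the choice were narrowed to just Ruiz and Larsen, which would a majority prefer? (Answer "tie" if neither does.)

Ballots ranking Ruiz above Larsen: 1 + 3 = 4.
Ballots ranking Larsen above Ruiz: 15 − 4 = 11.
Larsen wins the head-to-head 11–4.

Larsen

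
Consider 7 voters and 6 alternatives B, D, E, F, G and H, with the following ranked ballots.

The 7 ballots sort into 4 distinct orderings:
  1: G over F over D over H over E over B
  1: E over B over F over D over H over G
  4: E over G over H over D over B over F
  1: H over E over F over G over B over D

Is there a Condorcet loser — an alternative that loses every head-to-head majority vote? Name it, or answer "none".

F

Head-to-head results (7 voters):
B vs D: D wins 5–2.
B vs E: B is ranked higher on 0 ballots, E on 7. E wins 7–0.
B vs F: 5 to 2, B.
B vs G: B is ranked higher on 1 ballot, G on 6. G wins 6–1.
B vs H: B preferred on 1 ballot; H wins 6–1.
D vs E: D is ranked higher on 1 ballot, E on 6. E wins 6–1.
D vs F: D, 4–3.
D vs G: 1 to 6, G.
D vs H: H, 5–2.
E vs F: E wins 6–1.
E vs G: E, 6–1.
E vs H: E preferred on 1+4 = 5 ballots; E wins 5–2.
F vs G: F is ranked higher on 1+1 = 2 ballots, G on 5. G wins 5–2.
F vs H: H wins 5–2.
G–H: G 5–2.
F is beaten in every head-to-head and is the Condorcet loser.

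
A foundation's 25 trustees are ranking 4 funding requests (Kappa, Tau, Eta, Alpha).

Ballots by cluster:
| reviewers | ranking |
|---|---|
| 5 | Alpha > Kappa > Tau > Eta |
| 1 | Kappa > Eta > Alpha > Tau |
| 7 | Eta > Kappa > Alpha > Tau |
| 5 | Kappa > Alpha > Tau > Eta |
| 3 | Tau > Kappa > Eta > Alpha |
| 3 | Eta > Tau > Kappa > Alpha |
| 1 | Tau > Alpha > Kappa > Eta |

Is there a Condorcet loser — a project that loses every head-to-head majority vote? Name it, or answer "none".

none

Pairwise majorities:
Kappa–Tau: Kappa 18–7.
Kappa vs Eta: Kappa wins 15–10.
Kappa–Alpha: Kappa 19–6.
Tau vs Eta: Tau, 14–11.
Tau vs Alpha: Tau preferred on 3+3+1 = 7 ballots; Alpha wins 18–7.
Eta vs Alpha: Eta is ranked higher on 1+7+3+3 = 14 ballots, Alpha on 11. Eta wins 14–11.
Each project has at least one pairwise win (Kappa beats Tau; Tau beats Eta; Eta beats Alpha; Alpha beats Tau) — no Condorcet loser.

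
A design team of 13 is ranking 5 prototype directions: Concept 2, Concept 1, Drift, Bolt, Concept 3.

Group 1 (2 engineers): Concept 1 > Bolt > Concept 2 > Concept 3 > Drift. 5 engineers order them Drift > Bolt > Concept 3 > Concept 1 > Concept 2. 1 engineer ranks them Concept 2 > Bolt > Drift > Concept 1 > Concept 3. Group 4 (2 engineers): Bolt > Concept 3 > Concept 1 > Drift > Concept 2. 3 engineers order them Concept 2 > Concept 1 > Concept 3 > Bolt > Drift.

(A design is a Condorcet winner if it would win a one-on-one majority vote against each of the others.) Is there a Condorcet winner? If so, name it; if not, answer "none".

Bolt

Head-to-head results (13 engineers):
Concept 2 vs Concept 1: Concept 1 wins 9–4.
Concept 2 vs Drift: Drift wins 7–6.
Concept 2 vs Bolt: Bolt wins 9–4.
Concept 2 vs Concept 3: Concept 3, 7–6.
Concept 1–Drift: Concept 1 7–6.
Concept 1 vs Bolt: Bolt, 8–5.
Concept 1–Concept 3: Concept 3 7–6.
Drift vs Bolt: Bolt wins 8–5.
Drift vs Concept 3: Concept 3, 7–6.
Bolt vs Concept 3: Bolt wins 10–3.
Only Bolt has no losses; Bolt is the Condorcet winner.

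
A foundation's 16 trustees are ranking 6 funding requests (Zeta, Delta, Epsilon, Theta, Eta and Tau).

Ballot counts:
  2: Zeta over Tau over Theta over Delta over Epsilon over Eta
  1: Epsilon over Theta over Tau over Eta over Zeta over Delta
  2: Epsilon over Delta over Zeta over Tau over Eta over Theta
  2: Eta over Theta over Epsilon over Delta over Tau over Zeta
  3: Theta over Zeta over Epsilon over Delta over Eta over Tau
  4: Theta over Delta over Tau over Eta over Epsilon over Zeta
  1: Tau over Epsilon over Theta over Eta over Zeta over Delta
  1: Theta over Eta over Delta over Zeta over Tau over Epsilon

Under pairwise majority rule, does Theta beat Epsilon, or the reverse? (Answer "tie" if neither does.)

Ballots ranking Theta above Epsilon: 2 + 2 + 3 + 4 + 1 = 12.
Ballots ranking Epsilon above Theta: 16 − 12 = 4.
Theta wins the head-to-head 12–4.

Theta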